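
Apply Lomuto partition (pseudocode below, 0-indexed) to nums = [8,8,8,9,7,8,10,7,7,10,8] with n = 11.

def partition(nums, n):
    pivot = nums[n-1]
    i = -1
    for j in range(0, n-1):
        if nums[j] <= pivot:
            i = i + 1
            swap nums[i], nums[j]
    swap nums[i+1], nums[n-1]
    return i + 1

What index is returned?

pivot = nums[10] = 8; i = -1
j=0: nums[0]=8 ≤ 8 → i=0, swap nums[0],nums[0] (no change) → [8,8,8,9,7,8,10,7,7,10,8]
j=1: nums[1]=8 ≤ 8 → i=1, swap nums[1],nums[1] (no change) → [8,8,8,9,7,8,10,7,7,10,8]
j=2: nums[2]=8 ≤ 8 → i=2, swap nums[2],nums[2] (no change) → [8,8,8,9,7,8,10,7,7,10,8]
j=3: nums[3]=9 > 8 → no swap
j=4: nums[4]=7 ≤ 8 → i=3, swap nums[3],nums[4] → [8,8,8,7,9,8,10,7,7,10,8]
j=5: nums[5]=8 ≤ 8 → i=4, swap nums[4],nums[5] → [8,8,8,7,8,9,10,7,7,10,8]
j=6: nums[6]=10 > 8 → no swap
j=7: nums[7]=7 ≤ 8 → i=5, swap nums[5],nums[7] → [8,8,8,7,8,7,10,9,7,10,8]
j=8: nums[8]=7 ≤ 8 → i=6, swap nums[6],nums[8] → [8,8,8,7,8,7,7,9,10,10,8]
j=9: nums[9]=10 > 8 → no swap
final swap nums[7],nums[10] → [8,8,8,7,8,7,7,8,10,10,9]; return 7

7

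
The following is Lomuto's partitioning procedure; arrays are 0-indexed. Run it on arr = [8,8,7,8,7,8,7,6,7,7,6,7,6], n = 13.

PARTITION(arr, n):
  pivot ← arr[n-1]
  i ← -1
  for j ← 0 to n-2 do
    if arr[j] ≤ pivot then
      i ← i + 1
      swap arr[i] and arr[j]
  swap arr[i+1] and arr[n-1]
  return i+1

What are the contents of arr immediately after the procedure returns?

[6,6,6,8,7,8,7,8,7,7,8,7,7]

pivot = arr[12] = 6; i = -1
j=0: arr[0]=8 > 6 → no swap
j=1: arr[1]=8 > 6 → no swap
j=2: arr[2]=7 > 6 → no swap
j=3: arr[3]=8 > 6 → no swap
j=4: arr[4]=7 > 6 → no swap
j=5: arr[5]=8 > 6 → no swap
j=6: arr[6]=7 > 6 → no swap
j=7: arr[7]=6 ≤ 6 → i=0, swap arr[0],arr[7] → [6,8,7,8,7,8,7,8,7,7,6,7,6]
j=8: arr[8]=7 > 6 → no swap
j=9: arr[9]=7 > 6 → no swap
j=10: arr[10]=6 ≤ 6 → i=1, swap arr[1],arr[10] → [6,6,7,8,7,8,7,8,7,7,8,7,6]
j=11: arr[11]=7 > 6 → no swap
final swap arr[2],arr[12] → [6,6,6,8,7,8,7,8,7,7,8,7,7]; return 2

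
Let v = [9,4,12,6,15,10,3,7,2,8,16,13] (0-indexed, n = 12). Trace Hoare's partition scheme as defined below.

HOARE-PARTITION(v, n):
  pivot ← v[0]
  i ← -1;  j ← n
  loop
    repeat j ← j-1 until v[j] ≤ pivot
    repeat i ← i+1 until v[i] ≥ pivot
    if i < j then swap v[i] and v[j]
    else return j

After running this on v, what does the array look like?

pivot = v[0] = 9; i = -1, j = 12
j→9 (v[9]=8≤9), i→0 (v[0]=9≥9); i<j, swap → [8,4,12,6,15,10,3,7,2,9,16,13]
j→8 (v[8]=2≤9), i→2 (v[2]=12≥9); i<j, swap → [8,4,2,6,15,10,3,7,12,9,16,13]
j→7 (v[7]=7≤9), i→4 (v[4]=15≥9); i<j, swap → [8,4,2,6,7,10,3,15,12,9,16,13]
j→6 (v[6]=3≤9), i→5 (v[5]=10≥9); i<j, swap → [8,4,2,6,7,3,10,15,12,9,16,13]
j→5, i→6; i≥j, return j=5. v = [8,4,2,6,7,3,10,15,12,9,16,13]

[8,4,2,6,7,3,10,15,12,9,16,13]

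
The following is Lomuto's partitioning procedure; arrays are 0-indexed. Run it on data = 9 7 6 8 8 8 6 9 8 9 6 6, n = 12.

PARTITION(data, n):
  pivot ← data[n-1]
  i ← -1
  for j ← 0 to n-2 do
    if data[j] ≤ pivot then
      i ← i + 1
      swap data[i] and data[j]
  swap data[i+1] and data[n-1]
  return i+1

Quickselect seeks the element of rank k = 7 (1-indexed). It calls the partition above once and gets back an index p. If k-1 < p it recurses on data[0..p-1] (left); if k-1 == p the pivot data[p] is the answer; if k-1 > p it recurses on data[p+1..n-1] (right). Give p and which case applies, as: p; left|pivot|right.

3; right

pivot = data[11] = 6; i = -1
j=0: data[0]=9 > 6 → no swap
j=1: data[1]=7 > 6 → no swap
j=2: data[2]=6 ≤ 6 → i=0, swap data[0],data[2] → 6 7 9 8 8 8 6 9 8 9 6 6
j=3: data[3]=8 > 6 → no swap
j=4: data[4]=8 > 6 → no swap
j=5: data[5]=8 > 6 → no swap
j=6: data[6]=6 ≤ 6 → i=1, swap data[1],data[6] → 6 6 9 8 8 8 7 9 8 9 6 6
j=7: data[7]=9 > 6 → no swap
j=8: data[8]=8 > 6 → no swap
j=9: data[9]=9 > 6 → no swap
j=10: data[10]=6 ≤ 6 → i=2, swap data[2],data[10] → 6 6 6 8 8 8 7 9 8 9 9 6
final swap data[3],data[11] → 6 6 6 6 8 8 7 9 8 9 9 8; return 3
p = 3; k-1 = 6 > 3 ⇒ right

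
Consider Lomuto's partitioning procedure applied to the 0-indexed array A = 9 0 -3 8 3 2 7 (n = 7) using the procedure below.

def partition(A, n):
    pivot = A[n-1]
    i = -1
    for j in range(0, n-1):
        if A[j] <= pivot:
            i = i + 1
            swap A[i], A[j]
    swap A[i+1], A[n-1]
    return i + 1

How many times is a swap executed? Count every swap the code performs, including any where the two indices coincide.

pivot=7, i=-1
j=0: 9>7, skip
j=1: 0≤7, i=0, swap(0,1) ⇒ 0 9 -3 8 3 2 7
j=2: -3≤7, i=1, swap(1,2) ⇒ 0 -3 9 8 3 2 7
j=3: 8>7, skip
j=4: 3≤7, i=2, swap(2,4) ⇒ 0 -3 3 8 9 2 7
j=5: 2≤7, i=3, swap(3,5) ⇒ 0 -3 3 2 9 8 7
swap(4,6) ⇒ 0 -3 3 2 7 8 9; return 4

5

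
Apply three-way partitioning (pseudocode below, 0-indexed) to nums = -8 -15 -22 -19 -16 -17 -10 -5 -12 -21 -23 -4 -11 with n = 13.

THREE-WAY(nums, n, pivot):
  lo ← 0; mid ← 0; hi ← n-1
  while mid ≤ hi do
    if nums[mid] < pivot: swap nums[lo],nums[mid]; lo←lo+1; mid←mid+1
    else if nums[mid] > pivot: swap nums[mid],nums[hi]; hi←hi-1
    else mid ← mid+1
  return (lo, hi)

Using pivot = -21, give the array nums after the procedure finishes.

-23 -22 -21 -16 -17 -10 -5 -12 -19 -15 -4 -11 -8

pivot = -21; lo=0, mid=0, hi=12
nums[mid]=-8>-21: swap nums[0],nums[12]; hi=11 → -11 -15 -22 -19 -16 -17 -10 -5 -12 -21 -23 -4 -8
nums[mid]=-11>-21: swap nums[0],nums[11]; hi=10 → -4 -15 -22 -19 -16 -17 -10 -5 -12 -21 -23 -11 -8
nums[mid]=-4>-21: swap nums[0],nums[10]; hi=9 → -23 -15 -22 -19 -16 -17 -10 -5 -12 -21 -4 -11 -8
nums[mid]=-23<-21: swap nums[0],nums[0]; lo=1,mid=1 → -23 -15 -22 -19 -16 -17 -10 -5 -12 -21 -4 -11 -8
nums[mid]=-15>-21: swap nums[1],nums[9]; hi=8 → -23 -21 -22 -19 -16 -17 -10 -5 -12 -15 -4 -11 -8
nums[mid]=-21=-21: mid=2
nums[mid]=-22<-21: swap nums[1],nums[2]; lo=2,mid=3 → -23 -22 -21 -19 -16 -17 -10 -5 -12 -15 -4 -11 -8
nums[mid]=-19>-21: swap nums[3],nums[8]; hi=7 → -23 -22 -21 -12 -16 -17 -10 -5 -19 -15 -4 -11 -8
nums[mid]=-12>-21: swap nums[3],nums[7]; hi=6 → -23 -22 -21 -5 -16 -17 -10 -12 -19 -15 -4 -11 -8
nums[mid]=-5>-21: swap nums[3],nums[6]; hi=5 → -23 -22 -21 -10 -16 -17 -5 -12 -19 -15 -4 -11 -8
nums[mid]=-10>-21: swap nums[3],nums[5]; hi=4 → -23 -22 -21 -17 -16 -10 -5 -12 -19 -15 -4 -11 -8
nums[mid]=-17>-21: swap nums[3],nums[4]; hi=3 → -23 -22 -21 -16 -17 -10 -5 -12 -19 -15 -4 -11 -8
nums[mid]=-16>-21: swap nums[3],nums[3]; hi=2 → -23 -22 -21 -16 -17 -10 -5 -12 -19 -15 -4 -11 -8
end: lo=2, hi=2; nums = -23 -22 -21 -16 -17 -10 -5 -12 -19 -15 -4 -11 -8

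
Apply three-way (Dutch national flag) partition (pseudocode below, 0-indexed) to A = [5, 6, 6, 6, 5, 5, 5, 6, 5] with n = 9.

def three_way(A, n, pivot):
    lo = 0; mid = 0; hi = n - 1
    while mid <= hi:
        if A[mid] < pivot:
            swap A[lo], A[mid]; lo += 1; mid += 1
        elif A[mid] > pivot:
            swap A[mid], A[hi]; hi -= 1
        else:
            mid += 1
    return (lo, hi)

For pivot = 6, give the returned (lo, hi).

(5, 8)

lo=0 mid=0 hi=8
5<6: swap(0,0), lo=1 mid=1 ⇒ [5, 6, 6, 6, 5, 5, 5, 6, 5]
6=6: mid=2
6=6: mid=3
6=6: mid=4
5<6: swap(1,4), lo=2 mid=5 ⇒ [5, 5, 6, 6, 6, 5, 5, 6, 5]
5<6: swap(2,5), lo=3 mid=6 ⇒ [5, 5, 5, 6, 6, 6, 5, 6, 5]
5<6: swap(3,6), lo=4 mid=7 ⇒ [5, 5, 5, 5, 6, 6, 6, 6, 5]
6=6: mid=8
5<6: swap(4,8), lo=5 mid=9 ⇒ [5, 5, 5, 5, 5, 6, 6, 6, 6]
done. lo=5 hi=8; A=[5, 5, 5, 5, 5, 6, 6, 6, 6]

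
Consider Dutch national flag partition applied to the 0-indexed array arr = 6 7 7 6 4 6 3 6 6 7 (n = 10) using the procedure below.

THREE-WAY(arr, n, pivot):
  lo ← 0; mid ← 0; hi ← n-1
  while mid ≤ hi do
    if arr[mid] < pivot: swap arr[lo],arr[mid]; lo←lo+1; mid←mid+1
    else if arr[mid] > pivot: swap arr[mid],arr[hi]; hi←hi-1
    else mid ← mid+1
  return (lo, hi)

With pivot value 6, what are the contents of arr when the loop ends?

lo=0 mid=0 hi=9
6=6: mid=1
7>6: swap(1,9), hi=8 ⇒ 6 7 7 6 4 6 3 6 6 7
7>6: swap(1,8), hi=7 ⇒ 6 6 7 6 4 6 3 6 7 7
6=6: mid=2
7>6: swap(2,7), hi=6 ⇒ 6 6 6 6 4 6 3 7 7 7
6=6: mid=3
6=6: mid=4
4<6: swap(0,4), lo=1 mid=5 ⇒ 4 6 6 6 6 6 3 7 7 7
6=6: mid=6
3<6: swap(1,6), lo=2 mid=7 ⇒ 4 3 6 6 6 6 6 7 7 7
done. lo=2 hi=6; arr=4 3 6 6 6 6 6 7 7 7

4 3 6 6 6 6 6 7 7 7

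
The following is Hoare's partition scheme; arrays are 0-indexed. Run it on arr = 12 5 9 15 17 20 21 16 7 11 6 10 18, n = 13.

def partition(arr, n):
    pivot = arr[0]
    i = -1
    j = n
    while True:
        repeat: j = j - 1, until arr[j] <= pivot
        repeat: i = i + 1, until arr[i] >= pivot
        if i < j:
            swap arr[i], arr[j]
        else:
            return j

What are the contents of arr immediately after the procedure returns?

pivot = arr[0] = 12; i = -1, j = 13
j→11 (arr[11]=10≤12), i→0 (arr[0]=12≥12); i<j, swap → 10 5 9 15 17 20 21 16 7 11 6 12 18
j→10 (arr[10]=6≤12), i→3 (arr[3]=15≥12); i<j, swap → 10 5 9 6 17 20 21 16 7 11 15 12 18
j→9 (arr[9]=11≤12), i→4 (arr[4]=17≥12); i<j, swap → 10 5 9 6 11 20 21 16 7 17 15 12 18
j→8 (arr[8]=7≤12), i→5 (arr[5]=20≥12); i<j, swap → 10 5 9 6 11 7 21 16 20 17 15 12 18
j→5, i→6; i≥j, return j=5. arr = 10 5 9 6 11 7 21 16 20 17 15 12 18

10 5 9 6 11 7 21 16 20 17 15 12 18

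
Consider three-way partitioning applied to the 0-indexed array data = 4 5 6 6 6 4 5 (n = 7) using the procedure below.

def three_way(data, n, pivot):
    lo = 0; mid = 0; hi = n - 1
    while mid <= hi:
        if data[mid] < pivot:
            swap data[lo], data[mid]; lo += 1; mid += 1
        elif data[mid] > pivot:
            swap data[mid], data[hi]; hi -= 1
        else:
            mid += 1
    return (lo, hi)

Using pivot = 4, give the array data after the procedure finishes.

lo=0 mid=0 hi=6
4=4: mid=1
5>4: swap(1,6), hi=5 ⇒ 4 5 6 6 6 4 5
5>4: swap(1,5), hi=4 ⇒ 4 4 6 6 6 5 5
4=4: mid=2
6>4: swap(2,4), hi=3 ⇒ 4 4 6 6 6 5 5
6>4: swap(2,3), hi=2 ⇒ 4 4 6 6 6 5 5
6>4: swap(2,2), hi=1 ⇒ 4 4 6 6 6 5 5
done. lo=0 hi=1; data=4 4 6 6 6 5 5

4 4 6 6 6 5 5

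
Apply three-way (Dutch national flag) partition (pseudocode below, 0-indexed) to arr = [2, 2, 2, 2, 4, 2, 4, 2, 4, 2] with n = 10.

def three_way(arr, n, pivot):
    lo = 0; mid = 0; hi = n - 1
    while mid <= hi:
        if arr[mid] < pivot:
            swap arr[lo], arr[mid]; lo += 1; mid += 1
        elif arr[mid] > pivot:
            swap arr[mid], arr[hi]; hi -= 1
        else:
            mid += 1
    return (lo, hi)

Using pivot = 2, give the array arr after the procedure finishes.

[2, 2, 2, 2, 2, 2, 2, 4, 4, 4]

lo=0 mid=0 hi=9
2=2: mid=1
2=2: mid=2
2=2: mid=3
2=2: mid=4
4>2: swap(4,9), hi=8 ⇒ [2, 2, 2, 2, 2, 2, 4, 2, 4, 4]
2=2: mid=5
2=2: mid=6
4>2: swap(6,8), hi=7 ⇒ [2, 2, 2, 2, 2, 2, 4, 2, 4, 4]
4>2: swap(6,7), hi=6 ⇒ [2, 2, 2, 2, 2, 2, 2, 4, 4, 4]
2=2: mid=7
done. lo=0 hi=6; arr=[2, 2, 2, 2, 2, 2, 2, 4, 4, 4]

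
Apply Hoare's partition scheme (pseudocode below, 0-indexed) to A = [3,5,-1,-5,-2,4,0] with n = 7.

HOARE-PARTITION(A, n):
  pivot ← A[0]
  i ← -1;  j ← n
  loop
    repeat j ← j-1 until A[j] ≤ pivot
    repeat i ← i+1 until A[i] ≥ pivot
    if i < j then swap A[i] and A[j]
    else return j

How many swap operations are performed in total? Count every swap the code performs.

2

pivot = A[0] = 3; i = -1, j = 7
j→6 (A[6]=0≤3), i→0 (A[0]=3≥3); i<j, swap → [0,5,-1,-5,-2,4,3]
j→4 (A[4]=-2≤3), i→1 (A[1]=5≥3); i<j, swap → [0,-2,-1,-5,5,4,3]
j→3, i→4; i≥j, return j=3. A = [0,-2,-1,-5,5,4,3]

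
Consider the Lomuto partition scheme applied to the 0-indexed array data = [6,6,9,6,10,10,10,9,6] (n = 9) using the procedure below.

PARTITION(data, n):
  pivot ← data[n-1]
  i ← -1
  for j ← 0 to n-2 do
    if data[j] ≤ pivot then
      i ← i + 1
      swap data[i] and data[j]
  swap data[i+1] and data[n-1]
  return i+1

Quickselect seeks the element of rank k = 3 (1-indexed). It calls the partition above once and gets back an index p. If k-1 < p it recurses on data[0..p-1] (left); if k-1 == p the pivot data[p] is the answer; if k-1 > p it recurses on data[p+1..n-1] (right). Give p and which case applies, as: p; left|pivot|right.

pivot=6, i=-1
j=0: 6≤6, i=0, swap(0,0) ⇒ [6,6,9,6,10,10,10,9,6]
j=1: 6≤6, i=1, swap(1,1) ⇒ [6,6,9,6,10,10,10,9,6]
j=2: 9>6, skip
j=3: 6≤6, i=2, swap(2,3) ⇒ [6,6,6,9,10,10,10,9,6]
j=4: 10>6, skip
j=5: 10>6, skip
j=6: 10>6, skip
j=7: 9>6, skip
swap(3,8) ⇒ [6,6,6,6,10,10,10,9,9]; return 3
p = 3; k-1 = 2 < 3 ⇒ left

3; left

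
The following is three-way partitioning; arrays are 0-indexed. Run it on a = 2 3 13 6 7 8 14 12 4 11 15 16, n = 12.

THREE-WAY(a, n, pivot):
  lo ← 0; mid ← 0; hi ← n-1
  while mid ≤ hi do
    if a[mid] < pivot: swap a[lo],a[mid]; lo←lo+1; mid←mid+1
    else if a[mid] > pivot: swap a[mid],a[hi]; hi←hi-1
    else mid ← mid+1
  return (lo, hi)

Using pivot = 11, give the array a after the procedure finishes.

pivot = 11; lo=0, mid=0, hi=11
a[mid]=2<11: swap a[0],a[0]; lo=1,mid=1 → 2 3 13 6 7 8 14 12 4 11 15 16
a[mid]=3<11: swap a[1],a[1]; lo=2,mid=2 → 2 3 13 6 7 8 14 12 4 11 15 16
a[mid]=13>11: swap a[2],a[11]; hi=10 → 2 3 16 6 7 8 14 12 4 11 15 13
a[mid]=16>11: swap a[2],a[10]; hi=9 → 2 3 15 6 7 8 14 12 4 11 16 13
a[mid]=15>11: swap a[2],a[9]; hi=8 → 2 3 11 6 7 8 14 12 4 15 16 13
a[mid]=11=11: mid=3
a[mid]=6<11: swap a[2],a[3]; lo=3,mid=4 → 2 3 6 11 7 8 14 12 4 15 16 13
a[mid]=7<11: swap a[3],a[4]; lo=4,mid=5 → 2 3 6 7 11 8 14 12 4 15 16 13
a[mid]=8<11: swap a[4],a[5]; lo=5,mid=6 → 2 3 6 7 8 11 14 12 4 15 16 13
a[mid]=14>11: swap a[6],a[8]; hi=7 → 2 3 6 7 8 11 4 12 14 15 16 13
a[mid]=4<11: swap a[5],a[6]; lo=6,mid=7 → 2 3 6 7 8 4 11 12 14 15 16 13
a[mid]=12>11: swap a[7],a[7]; hi=6 → 2 3 6 7 8 4 11 12 14 15 16 13
end: lo=6, hi=6; a = 2 3 6 7 8 4 11 12 14 15 16 13

2 3 6 7 8 4 11 12 14 15 16 13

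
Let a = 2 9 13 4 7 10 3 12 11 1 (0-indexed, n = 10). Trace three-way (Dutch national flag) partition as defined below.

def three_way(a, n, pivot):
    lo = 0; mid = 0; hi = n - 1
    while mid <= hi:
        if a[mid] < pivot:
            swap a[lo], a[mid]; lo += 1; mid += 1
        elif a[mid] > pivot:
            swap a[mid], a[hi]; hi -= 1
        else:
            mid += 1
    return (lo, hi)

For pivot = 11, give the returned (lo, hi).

(7, 7)

lo=0 mid=0 hi=9
2<11: swap(0,0), lo=1 mid=1 ⇒ 2 9 13 4 7 10 3 12 11 1
9<11: swap(1,1), lo=2 mid=2 ⇒ 2 9 13 4 7 10 3 12 11 1
13>11: swap(2,9), hi=8 ⇒ 2 9 1 4 7 10 3 12 11 13
1<11: swap(2,2), lo=3 mid=3 ⇒ 2 9 1 4 7 10 3 12 11 13
4<11: swap(3,3), lo=4 mid=4 ⇒ 2 9 1 4 7 10 3 12 11 13
7<11: swap(4,4), lo=5 mid=5 ⇒ 2 9 1 4 7 10 3 12 11 13
10<11: swap(5,5), lo=6 mid=6 ⇒ 2 9 1 4 7 10 3 12 11 13
3<11: swap(6,6), lo=7 mid=7 ⇒ 2 9 1 4 7 10 3 12 11 13
12>11: swap(7,8), hi=7 ⇒ 2 9 1 4 7 10 3 11 12 13
11=11: mid=8
done. lo=7 hi=7; a=2 9 1 4 7 10 3 11 12 13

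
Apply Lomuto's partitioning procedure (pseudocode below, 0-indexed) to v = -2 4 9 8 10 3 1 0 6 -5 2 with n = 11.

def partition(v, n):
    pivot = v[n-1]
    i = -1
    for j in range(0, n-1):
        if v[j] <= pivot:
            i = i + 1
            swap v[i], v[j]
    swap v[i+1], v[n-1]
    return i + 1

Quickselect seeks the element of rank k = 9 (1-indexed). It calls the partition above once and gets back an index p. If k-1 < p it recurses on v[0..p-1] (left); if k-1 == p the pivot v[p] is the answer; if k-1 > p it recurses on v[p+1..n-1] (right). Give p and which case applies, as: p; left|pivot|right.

4; right

pivot = v[10] = 2; i = -1
j=0: v[0]=-2 ≤ 2 → i=0, swap v[0],v[0] (no change) → -2 4 9 8 10 3 1 0 6 -5 2
j=1: v[1]=4 > 2 → no swap
j=2: v[2]=9 > 2 → no swap
j=3: v[3]=8 > 2 → no swap
j=4: v[4]=10 > 2 → no swap
j=5: v[5]=3 > 2 → no swap
j=6: v[6]=1 ≤ 2 → i=1, swap v[1],v[6] → -2 1 9 8 10 3 4 0 6 -5 2
j=7: v[7]=0 ≤ 2 → i=2, swap v[2],v[7] → -2 1 0 8 10 3 4 9 6 -5 2
j=8: v[8]=6 > 2 → no swap
j=9: v[9]=-5 ≤ 2 → i=3, swap v[3],v[9] → -2 1 0 -5 10 3 4 9 6 8 2
final swap v[4],v[10] → -2 1 0 -5 2 3 4 9 6 8 10; return 4
p = 4; k-1 = 8 > 4 ⇒ right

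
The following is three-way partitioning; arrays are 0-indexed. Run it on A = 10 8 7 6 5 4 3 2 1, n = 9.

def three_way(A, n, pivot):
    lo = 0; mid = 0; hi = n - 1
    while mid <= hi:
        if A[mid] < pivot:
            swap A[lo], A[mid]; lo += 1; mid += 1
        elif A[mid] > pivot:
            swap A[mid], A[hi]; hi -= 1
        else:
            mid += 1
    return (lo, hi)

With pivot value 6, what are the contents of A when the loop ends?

1 2 3 5 4 6 7 8 10

lo=0 mid=0 hi=8
10>6: swap(0,8), hi=7 ⇒ 1 8 7 6 5 4 3 2 10
1<6: swap(0,0), lo=1 mid=1 ⇒ 1 8 7 6 5 4 3 2 10
8>6: swap(1,7), hi=6 ⇒ 1 2 7 6 5 4 3 8 10
2<6: swap(1,1), lo=2 mid=2 ⇒ 1 2 7 6 5 4 3 8 10
7>6: swap(2,6), hi=5 ⇒ 1 2 3 6 5 4 7 8 10
3<6: swap(2,2), lo=3 mid=3 ⇒ 1 2 3 6 5 4 7 8 10
6=6: mid=4
5<6: swap(3,4), lo=4 mid=5 ⇒ 1 2 3 5 6 4 7 8 10
4<6: swap(4,5), lo=5 mid=6 ⇒ 1 2 3 5 4 6 7 8 10
done. lo=5 hi=5; A=1 2 3 5 4 6 7 8 10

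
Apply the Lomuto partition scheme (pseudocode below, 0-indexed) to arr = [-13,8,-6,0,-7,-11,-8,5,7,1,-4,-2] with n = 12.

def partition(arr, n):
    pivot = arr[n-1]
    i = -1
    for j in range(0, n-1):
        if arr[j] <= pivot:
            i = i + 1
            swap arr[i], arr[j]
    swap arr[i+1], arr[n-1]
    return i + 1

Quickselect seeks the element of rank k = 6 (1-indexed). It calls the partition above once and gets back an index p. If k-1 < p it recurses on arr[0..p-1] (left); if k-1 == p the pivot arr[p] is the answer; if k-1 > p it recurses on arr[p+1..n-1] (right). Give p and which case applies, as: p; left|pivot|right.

6; left

pivot=-2, i=-1
j=0: -13≤-2, i=0, swap(0,0) ⇒ [-13,8,-6,0,-7,-11,-8,5,7,1,-4,-2]
j=1: 8>-2, skip
j=2: -6≤-2, i=1, swap(1,2) ⇒ [-13,-6,8,0,-7,-11,-8,5,7,1,-4,-2]
j=3: 0>-2, skip
j=4: -7≤-2, i=2, swap(2,4) ⇒ [-13,-6,-7,0,8,-11,-8,5,7,1,-4,-2]
j=5: -11≤-2, i=3, swap(3,5) ⇒ [-13,-6,-7,-11,8,0,-8,5,7,1,-4,-2]
j=6: -8≤-2, i=4, swap(4,6) ⇒ [-13,-6,-7,-11,-8,0,8,5,7,1,-4,-2]
j=7: 5>-2, skip
j=8: 7>-2, skip
j=9: 1>-2, skip
j=10: -4≤-2, i=5, swap(5,10) ⇒ [-13,-6,-7,-11,-8,-4,8,5,7,1,0,-2]
swap(6,11) ⇒ [-13,-6,-7,-11,-8,-4,-2,5,7,1,0,8]; return 6
p = 6; k-1 = 5 < 6 ⇒ left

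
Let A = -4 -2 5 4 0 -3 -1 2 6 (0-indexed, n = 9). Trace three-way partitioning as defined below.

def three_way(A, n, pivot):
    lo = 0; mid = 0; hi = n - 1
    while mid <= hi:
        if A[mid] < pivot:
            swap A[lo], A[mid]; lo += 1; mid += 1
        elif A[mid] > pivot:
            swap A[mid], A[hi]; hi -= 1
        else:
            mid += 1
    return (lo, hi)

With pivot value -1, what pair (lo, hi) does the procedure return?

(3, 3)

pivot = -1; lo=0, mid=0, hi=8
A[mid]=-4<-1: swap A[0],A[0]; lo=1,mid=1 → -4 -2 5 4 0 -3 -1 2 6
A[mid]=-2<-1: swap A[1],A[1]; lo=2,mid=2 → -4 -2 5 4 0 -3 -1 2 6
A[mid]=5>-1: swap A[2],A[8]; hi=7 → -4 -2 6 4 0 -3 -1 2 5
A[mid]=6>-1: swap A[2],A[7]; hi=6 → -4 -2 2 4 0 -3 -1 6 5
A[mid]=2>-1: swap A[2],A[6]; hi=5 → -4 -2 -1 4 0 -3 2 6 5
A[mid]=-1=-1: mid=3
A[mid]=4>-1: swap A[3],A[5]; hi=4 → -4 -2 -1 -3 0 4 2 6 5
A[mid]=-3<-1: swap A[2],A[3]; lo=3,mid=4 → -4 -2 -3 -1 0 4 2 6 5
A[mid]=0>-1: swap A[4],A[4]; hi=3 → -4 -2 -3 -1 0 4 2 6 5
end: lo=3, hi=3; A = -4 -2 -3 -1 0 4 2 6 5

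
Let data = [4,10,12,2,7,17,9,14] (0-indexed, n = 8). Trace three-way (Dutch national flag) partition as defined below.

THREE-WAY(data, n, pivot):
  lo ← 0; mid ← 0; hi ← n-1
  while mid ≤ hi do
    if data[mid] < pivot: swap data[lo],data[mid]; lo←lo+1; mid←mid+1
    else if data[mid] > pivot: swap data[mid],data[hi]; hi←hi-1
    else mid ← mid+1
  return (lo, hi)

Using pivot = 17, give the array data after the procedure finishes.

[4,10,12,2,7,9,14,17]

pivot = 17; lo=0, mid=0, hi=7
data[mid]=4<17: swap data[0],data[0]; lo=1,mid=1 → [4,10,12,2,7,17,9,14]
data[mid]=10<17: swap data[1],data[1]; lo=2,mid=2 → [4,10,12,2,7,17,9,14]
data[mid]=12<17: swap data[2],data[2]; lo=3,mid=3 → [4,10,12,2,7,17,9,14]
data[mid]=2<17: swap data[3],data[3]; lo=4,mid=4 → [4,10,12,2,7,17,9,14]
data[mid]=7<17: swap data[4],data[4]; lo=5,mid=5 → [4,10,12,2,7,17,9,14]
data[mid]=17=17: mid=6
data[mid]=9<17: swap data[5],data[6]; lo=6,mid=7 → [4,10,12,2,7,9,17,14]
data[mid]=14<17: swap data[6],data[7]; lo=7,mid=8 → [4,10,12,2,7,9,14,17]
end: lo=7, hi=7; data = [4,10,12,2,7,9,14,17]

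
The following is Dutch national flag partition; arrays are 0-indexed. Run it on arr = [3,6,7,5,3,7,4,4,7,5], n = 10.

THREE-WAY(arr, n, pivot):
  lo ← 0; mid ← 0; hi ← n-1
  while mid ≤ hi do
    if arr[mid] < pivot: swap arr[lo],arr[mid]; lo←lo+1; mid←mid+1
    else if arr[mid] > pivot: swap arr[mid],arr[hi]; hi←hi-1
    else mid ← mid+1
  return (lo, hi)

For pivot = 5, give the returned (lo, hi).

pivot = 5; lo=0, mid=0, hi=9
arr[mid]=3<5: swap arr[0],arr[0]; lo=1,mid=1 → [3,6,7,5,3,7,4,4,7,5]
arr[mid]=6>5: swap arr[1],arr[9]; hi=8 → [3,5,7,5,3,7,4,4,7,6]
arr[mid]=5=5: mid=2
arr[mid]=7>5: swap arr[2],arr[8]; hi=7 → [3,5,7,5,3,7,4,4,7,6]
arr[mid]=7>5: swap arr[2],arr[7]; hi=6 → [3,5,4,5,3,7,4,7,7,6]
arr[mid]=4<5: swap arr[1],arr[2]; lo=2,mid=3 → [3,4,5,5,3,7,4,7,7,6]
arr[mid]=5=5: mid=4
arr[mid]=3<5: swap arr[2],arr[4]; lo=3,mid=5 → [3,4,3,5,5,7,4,7,7,6]
arr[mid]=7>5: swap arr[5],arr[6]; hi=5 → [3,4,3,5,5,4,7,7,7,6]
arr[mid]=4<5: swap arr[3],arr[5]; lo=4,mid=6 → [3,4,3,4,5,5,7,7,7,6]
end: lo=4, hi=5; arr = [3,4,3,4,5,5,7,7,7,6]

(4, 5)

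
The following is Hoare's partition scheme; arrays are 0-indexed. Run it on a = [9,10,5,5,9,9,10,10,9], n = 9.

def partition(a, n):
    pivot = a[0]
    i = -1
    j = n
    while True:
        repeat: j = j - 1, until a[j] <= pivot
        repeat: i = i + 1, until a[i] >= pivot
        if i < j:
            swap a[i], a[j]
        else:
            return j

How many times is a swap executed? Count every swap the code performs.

2

pivot = a[0] = 9; i = -1, j = 9
j→8 (a[8]=9≤9), i→0 (a[0]=9≥9); i<j, swap → [9,10,5,5,9,9,10,10,9]
j→5 (a[5]=9≤9), i→1 (a[1]=10≥9); i<j, swap → [9,9,5,5,9,10,10,10,9]
j→4, i→4; i≥j, return j=4. a = [9,9,5,5,9,10,10,10,9]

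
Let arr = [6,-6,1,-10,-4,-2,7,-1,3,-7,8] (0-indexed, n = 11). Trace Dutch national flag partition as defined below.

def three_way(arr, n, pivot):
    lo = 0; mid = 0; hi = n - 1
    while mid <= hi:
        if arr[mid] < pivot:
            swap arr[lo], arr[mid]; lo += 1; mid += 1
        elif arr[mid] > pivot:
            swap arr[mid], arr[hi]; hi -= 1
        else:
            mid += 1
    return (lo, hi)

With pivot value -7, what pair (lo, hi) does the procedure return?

(1, 1)

pivot = -7; lo=0, mid=0, hi=10
arr[mid]=6>-7: swap arr[0],arr[10]; hi=9 → [8,-6,1,-10,-4,-2,7,-1,3,-7,6]
arr[mid]=8>-7: swap arr[0],arr[9]; hi=8 → [-7,-6,1,-10,-4,-2,7,-1,3,8,6]
arr[mid]=-7=-7: mid=1
arr[mid]=-6>-7: swap arr[1],arr[8]; hi=7 → [-7,3,1,-10,-4,-2,7,-1,-6,8,6]
arr[mid]=3>-7: swap arr[1],arr[7]; hi=6 → [-7,-1,1,-10,-4,-2,7,3,-6,8,6]
arr[mid]=-1>-7: swap arr[1],arr[6]; hi=5 → [-7,7,1,-10,-4,-2,-1,3,-6,8,6]
arr[mid]=7>-7: swap arr[1],arr[5]; hi=4 → [-7,-2,1,-10,-4,7,-1,3,-6,8,6]
arr[mid]=-2>-7: swap arr[1],arr[4]; hi=3 → [-7,-4,1,-10,-2,7,-1,3,-6,8,6]
arr[mid]=-4>-7: swap arr[1],arr[3]; hi=2 → [-7,-10,1,-4,-2,7,-1,3,-6,8,6]
arr[mid]=-10<-7: swap arr[0],arr[1]; lo=1,mid=2 → [-10,-7,1,-4,-2,7,-1,3,-6,8,6]
arr[mid]=1>-7: swap arr[2],arr[2]; hi=1 → [-10,-7,1,-4,-2,7,-1,3,-6,8,6]
end: lo=1, hi=1; arr = [-10,-7,1,-4,-2,7,-1,3,-6,8,6]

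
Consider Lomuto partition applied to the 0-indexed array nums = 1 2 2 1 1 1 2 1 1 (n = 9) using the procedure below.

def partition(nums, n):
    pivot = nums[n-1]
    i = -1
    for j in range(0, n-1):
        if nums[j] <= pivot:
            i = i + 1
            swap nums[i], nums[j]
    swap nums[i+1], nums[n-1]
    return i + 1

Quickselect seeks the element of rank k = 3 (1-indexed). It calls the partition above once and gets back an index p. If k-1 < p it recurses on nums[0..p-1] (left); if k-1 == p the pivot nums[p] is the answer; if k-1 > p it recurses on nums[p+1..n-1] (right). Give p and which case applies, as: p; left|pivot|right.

5; left

pivot = nums[8] = 1; i = -1
j=0: nums[0]=1 ≤ 1 → i=0, swap nums[0],nums[0] (no change) → 1 2 2 1 1 1 2 1 1
j=1: nums[1]=2 > 1 → no swap
j=2: nums[2]=2 > 1 → no swap
j=3: nums[3]=1 ≤ 1 → i=1, swap nums[1],nums[3] → 1 1 2 2 1 1 2 1 1
j=4: nums[4]=1 ≤ 1 → i=2, swap nums[2],nums[4] → 1 1 1 2 2 1 2 1 1
j=5: nums[5]=1 ≤ 1 → i=3, swap nums[3],nums[5] → 1 1 1 1 2 2 2 1 1
j=6: nums[6]=2 > 1 → no swap
j=7: nums[7]=1 ≤ 1 → i=4, swap nums[4],nums[7] → 1 1 1 1 1 2 2 2 1
final swap nums[5],nums[8] → 1 1 1 1 1 1 2 2 2; return 5
p = 5; k-1 = 2 < 5 ⇒ left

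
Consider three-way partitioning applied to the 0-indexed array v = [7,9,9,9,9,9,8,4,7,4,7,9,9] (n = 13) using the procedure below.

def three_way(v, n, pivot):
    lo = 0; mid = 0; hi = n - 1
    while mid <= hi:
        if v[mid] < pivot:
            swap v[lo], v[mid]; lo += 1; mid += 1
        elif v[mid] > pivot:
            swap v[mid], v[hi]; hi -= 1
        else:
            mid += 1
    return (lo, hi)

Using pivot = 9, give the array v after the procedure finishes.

pivot = 9; lo=0, mid=0, hi=12
v[mid]=7<9: swap v[0],v[0]; lo=1,mid=1 → [7,9,9,9,9,9,8,4,7,4,7,9,9]
v[mid]=9=9: mid=2
v[mid]=9=9: mid=3
v[mid]=9=9: mid=4
v[mid]=9=9: mid=5
v[mid]=9=9: mid=6
v[mid]=8<9: swap v[1],v[6]; lo=2,mid=7 → [7,8,9,9,9,9,9,4,7,4,7,9,9]
v[mid]=4<9: swap v[2],v[7]; lo=3,mid=8 → [7,8,4,9,9,9,9,9,7,4,7,9,9]
v[mid]=7<9: swap v[3],v[8]; lo=4,mid=9 → [7,8,4,7,9,9,9,9,9,4,7,9,9]
v[mid]=4<9: swap v[4],v[9]; lo=5,mid=10 → [7,8,4,7,4,9,9,9,9,9,7,9,9]
v[mid]=7<9: swap v[5],v[10]; lo=6,mid=11 → [7,8,4,7,4,7,9,9,9,9,9,9,9]
v[mid]=9=9: mid=12
v[mid]=9=9: mid=13
end: lo=6, hi=12; v = [7,8,4,7,4,7,9,9,9,9,9,9,9]

[7,8,4,7,4,7,9,9,9,9,9,9,9]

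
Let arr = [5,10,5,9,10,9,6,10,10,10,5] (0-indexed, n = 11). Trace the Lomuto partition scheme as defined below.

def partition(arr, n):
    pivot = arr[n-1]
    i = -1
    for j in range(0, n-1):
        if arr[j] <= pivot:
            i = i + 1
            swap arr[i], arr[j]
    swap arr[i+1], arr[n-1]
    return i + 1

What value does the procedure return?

2

pivot = arr[10] = 5; i = -1
j=0: arr[0]=5 ≤ 5 → i=0, swap arr[0],arr[0] (no change) → [5,10,5,9,10,9,6,10,10,10,5]
j=1: arr[1]=10 > 5 → no swap
j=2: arr[2]=5 ≤ 5 → i=1, swap arr[1],arr[2] → [5,5,10,9,10,9,6,10,10,10,5]
j=3: arr[3]=9 > 5 → no swap
j=4: arr[4]=10 > 5 → no swap
j=5: arr[5]=9 > 5 → no swap
j=6: arr[6]=6 > 5 → no swap
j=7: arr[7]=10 > 5 → no swap
j=8: arr[8]=10 > 5 → no swap
j=9: arr[9]=10 > 5 → no swap
final swap arr[2],arr[10] → [5,5,5,9,10,9,6,10,10,10,10]; return 2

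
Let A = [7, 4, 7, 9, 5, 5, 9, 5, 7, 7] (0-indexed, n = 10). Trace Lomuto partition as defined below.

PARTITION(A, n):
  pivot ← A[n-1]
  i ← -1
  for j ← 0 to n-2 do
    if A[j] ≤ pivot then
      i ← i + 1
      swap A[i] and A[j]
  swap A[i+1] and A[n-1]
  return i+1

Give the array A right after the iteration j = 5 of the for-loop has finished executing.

[7, 4, 7, 5, 5, 9, 9, 5, 7, 7]

pivot = A[9] = 7; i = -1
j=0: A[0]=7 ≤ 7 → i=0, swap A[0],A[0] (no change) → [7, 4, 7, 9, 5, 5, 9, 5, 7, 7]
j=1: A[1]=4 ≤ 7 → i=1, swap A[1],A[1] (no change) → [7, 4, 7, 9, 5, 5, 9, 5, 7, 7]
j=2: A[2]=7 ≤ 7 → i=2, swap A[2],A[2] (no change) → [7, 4, 7, 9, 5, 5, 9, 5, 7, 7]
j=3: A[3]=9 > 7 → no swap
j=4: A[4]=5 ≤ 7 → i=3, swap A[3],A[4] → [7, 4, 7, 5, 9, 5, 9, 5, 7, 7]
j=5: A[5]=5 ≤ 7 → i=4, swap A[4],A[5] → [7, 4, 7, 5, 5, 9, 9, 5, 7, 7]
(after j=5) A = [7, 4, 7, 5, 5, 9, 9, 5, 7, 7]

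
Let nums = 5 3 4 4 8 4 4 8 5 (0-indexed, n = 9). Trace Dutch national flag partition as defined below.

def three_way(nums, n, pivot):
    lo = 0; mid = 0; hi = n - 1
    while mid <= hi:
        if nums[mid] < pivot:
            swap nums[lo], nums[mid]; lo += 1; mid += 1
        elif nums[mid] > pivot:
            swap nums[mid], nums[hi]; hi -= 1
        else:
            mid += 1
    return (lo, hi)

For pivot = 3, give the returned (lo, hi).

lo=0 mid=0 hi=8
5>3: swap(0,8), hi=7 ⇒ 5 3 4 4 8 4 4 8 5
5>3: swap(0,7), hi=6 ⇒ 8 3 4 4 8 4 4 5 5
8>3: swap(0,6), hi=5 ⇒ 4 3 4 4 8 4 8 5 5
4>3: swap(0,5), hi=4 ⇒ 4 3 4 4 8 4 8 5 5
4>3: swap(0,4), hi=3 ⇒ 8 3 4 4 4 4 8 5 5
8>3: swap(0,3), hi=2 ⇒ 4 3 4 8 4 4 8 5 5
4>3: swap(0,2), hi=1 ⇒ 4 3 4 8 4 4 8 5 5
4>3: swap(0,1), hi=0 ⇒ 3 4 4 8 4 4 8 5 5
3=3: mid=1
done. lo=0 hi=0; nums=3 4 4 8 4 4 8 5 5

(0, 0)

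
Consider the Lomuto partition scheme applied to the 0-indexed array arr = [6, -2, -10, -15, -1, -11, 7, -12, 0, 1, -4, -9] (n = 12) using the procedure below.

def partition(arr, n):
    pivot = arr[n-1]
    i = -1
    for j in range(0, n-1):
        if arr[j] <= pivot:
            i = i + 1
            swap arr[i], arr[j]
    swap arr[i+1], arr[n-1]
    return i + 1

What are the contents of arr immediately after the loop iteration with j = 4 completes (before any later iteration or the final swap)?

pivot = arr[11] = -9; i = -1
j=0: arr[0]=6 > -9 → no swap
j=1: arr[1]=-2 > -9 → no swap
j=2: arr[2]=-10 ≤ -9 → i=0, swap arr[0],arr[2] → [-10, -2, 6, -15, -1, -11, 7, -12, 0, 1, -4, -9]
j=3: arr[3]=-15 ≤ -9 → i=1, swap arr[1],arr[3] → [-10, -15, 6, -2, -1, -11, 7, -12, 0, 1, -4, -9]
j=4: arr[4]=-1 > -9 → no swap
(after j=4) arr = [-10, -15, 6, -2, -1, -11, 7, -12, 0, 1, -4, -9]

[-10, -15, 6, -2, -1, -11, 7, -12, 0, 1, -4, -9]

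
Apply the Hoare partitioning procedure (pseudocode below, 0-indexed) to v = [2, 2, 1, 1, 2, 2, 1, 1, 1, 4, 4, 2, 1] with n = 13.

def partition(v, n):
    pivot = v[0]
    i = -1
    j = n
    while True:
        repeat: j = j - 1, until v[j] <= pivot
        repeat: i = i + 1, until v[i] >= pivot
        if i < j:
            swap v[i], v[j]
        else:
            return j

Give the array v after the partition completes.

[1, 2, 1, 1, 1, 1, 1, 2, 2, 4, 4, 2, 2]

pivot = v[0] = 2; i = -1, j = 13
j→12 (v[12]=1≤2), i→0 (v[0]=2≥2); i<j, swap → [1, 2, 1, 1, 2, 2, 1, 1, 1, 4, 4, 2, 2]
j→11 (v[11]=2≤2), i→1 (v[1]=2≥2); i<j, swap → [1, 2, 1, 1, 2, 2, 1, 1, 1, 4, 4, 2, 2]
j→8 (v[8]=1≤2), i→4 (v[4]=2≥2); i<j, swap → [1, 2, 1, 1, 1, 2, 1, 1, 2, 4, 4, 2, 2]
j→7 (v[7]=1≤2), i→5 (v[5]=2≥2); i<j, swap → [1, 2, 1, 1, 1, 1, 1, 2, 2, 4, 4, 2, 2]
j→6, i→7; i≥j, return j=6. v = [1, 2, 1, 1, 1, 1, 1, 2, 2, 4, 4, 2, 2]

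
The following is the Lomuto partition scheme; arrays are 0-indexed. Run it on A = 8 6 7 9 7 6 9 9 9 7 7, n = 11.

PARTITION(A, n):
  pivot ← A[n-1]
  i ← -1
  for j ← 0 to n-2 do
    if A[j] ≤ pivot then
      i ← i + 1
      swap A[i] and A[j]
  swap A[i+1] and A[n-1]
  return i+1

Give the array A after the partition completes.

6 7 7 6 7 7 9 9 9 8 9

pivot=7, i=-1
j=0: 8>7, skip
j=1: 6≤7, i=0, swap(0,1) ⇒ 6 8 7 9 7 6 9 9 9 7 7
j=2: 7≤7, i=1, swap(1,2) ⇒ 6 7 8 9 7 6 9 9 9 7 7
j=3: 9>7, skip
j=4: 7≤7, i=2, swap(2,4) ⇒ 6 7 7 9 8 6 9 9 9 7 7
j=5: 6≤7, i=3, swap(3,5) ⇒ 6 7 7 6 8 9 9 9 9 7 7
j=6: 9>7, skip
j=7: 9>7, skip
j=8: 9>7, skip
j=9: 7≤7, i=4, swap(4,9) ⇒ 6 7 7 6 7 9 9 9 9 8 7
swap(5,10) ⇒ 6 7 7 6 7 7 9 9 9 8 9; return 5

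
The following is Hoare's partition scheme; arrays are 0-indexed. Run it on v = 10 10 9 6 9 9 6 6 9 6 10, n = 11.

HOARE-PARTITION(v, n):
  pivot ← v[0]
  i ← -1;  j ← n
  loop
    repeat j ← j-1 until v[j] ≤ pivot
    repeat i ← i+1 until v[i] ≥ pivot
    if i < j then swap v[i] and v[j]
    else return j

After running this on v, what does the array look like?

pivot = v[0] = 10; i = -1, j = 11
j→10 (v[10]=10≤10), i→0 (v[0]=10≥10); i<j, swap → 10 10 9 6 9 9 6 6 9 6 10
j→9 (v[9]=6≤10), i→1 (v[1]=10≥10); i<j, swap → 10 6 9 6 9 9 6 6 9 10 10
j→8, i→9; i≥j, return j=8. v = 10 6 9 6 9 9 6 6 9 10 10

10 6 9 6 9 9 6 6 9 10 10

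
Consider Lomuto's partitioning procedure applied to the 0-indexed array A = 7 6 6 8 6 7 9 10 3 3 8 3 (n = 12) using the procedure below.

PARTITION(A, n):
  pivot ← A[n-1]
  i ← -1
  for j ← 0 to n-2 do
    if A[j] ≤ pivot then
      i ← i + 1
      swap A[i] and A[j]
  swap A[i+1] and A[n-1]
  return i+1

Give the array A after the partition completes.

3 3 3 8 6 7 9 10 7 6 8 6

pivot=3, i=-1
j=0: 7>3, skip
j=1: 6>3, skip
j=2: 6>3, skip
j=3: 8>3, skip
j=4: 6>3, skip
j=5: 7>3, skip
j=6: 9>3, skip
j=7: 10>3, skip
j=8: 3≤3, i=0, swap(0,8) ⇒ 3 6 6 8 6 7 9 10 7 3 8 3
j=9: 3≤3, i=1, swap(1,9) ⇒ 3 3 6 8 6 7 9 10 7 6 8 3
j=10: 8>3, skip
swap(2,11) ⇒ 3 3 3 8 6 7 9 10 7 6 8 6; return 2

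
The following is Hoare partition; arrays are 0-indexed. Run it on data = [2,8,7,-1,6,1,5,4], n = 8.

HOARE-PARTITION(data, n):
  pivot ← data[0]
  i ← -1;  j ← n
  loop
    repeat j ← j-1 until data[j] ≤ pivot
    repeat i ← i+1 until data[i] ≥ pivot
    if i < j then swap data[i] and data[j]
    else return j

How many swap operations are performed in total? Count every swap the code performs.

pivot=2
j stops at 5 (1), i stops at 0 (2); swap ⇒ [1,8,7,-1,6,2,5,4]
j stops at 3 (-1), i stops at 1 (8); swap ⇒ [1,-1,7,8,6,2,5,4]
j stops at 1, i stops at 2; i≥j ⇒ return 1. data=[1,-1,7,8,6,2,5,4]

2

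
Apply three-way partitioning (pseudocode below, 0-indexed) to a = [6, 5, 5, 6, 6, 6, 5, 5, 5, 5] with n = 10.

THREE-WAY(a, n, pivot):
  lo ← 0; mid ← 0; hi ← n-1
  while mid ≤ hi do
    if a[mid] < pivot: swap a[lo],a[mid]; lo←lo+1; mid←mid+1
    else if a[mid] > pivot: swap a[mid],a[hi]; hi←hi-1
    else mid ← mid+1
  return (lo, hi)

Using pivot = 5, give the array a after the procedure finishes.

[5, 5, 5, 5, 5, 5, 6, 6, 6, 6]

lo=0 mid=0 hi=9
6>5: swap(0,9), hi=8 ⇒ [5, 5, 5, 6, 6, 6, 5, 5, 5, 6]
5=5: mid=1
5=5: mid=2
5=5: mid=3
6>5: swap(3,8), hi=7 ⇒ [5, 5, 5, 5, 6, 6, 5, 5, 6, 6]
5=5: mid=4
6>5: swap(4,7), hi=6 ⇒ [5, 5, 5, 5, 5, 6, 5, 6, 6, 6]
5=5: mid=5
6>5: swap(5,6), hi=5 ⇒ [5, 5, 5, 5, 5, 5, 6, 6, 6, 6]
5=5: mid=6
done. lo=0 hi=5; a=[5, 5, 5, 5, 5, 5, 6, 6, 6, 6]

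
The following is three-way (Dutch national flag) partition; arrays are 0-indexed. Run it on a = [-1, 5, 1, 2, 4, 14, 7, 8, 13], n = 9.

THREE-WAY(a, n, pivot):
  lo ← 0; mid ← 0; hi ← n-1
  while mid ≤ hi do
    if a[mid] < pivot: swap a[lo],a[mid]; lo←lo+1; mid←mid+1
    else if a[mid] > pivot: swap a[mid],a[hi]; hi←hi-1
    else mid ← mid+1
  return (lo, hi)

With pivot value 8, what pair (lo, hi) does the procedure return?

(6, 6)

lo=0 mid=0 hi=8
-1<8: swap(0,0), lo=1 mid=1 ⇒ [-1, 5, 1, 2, 4, 14, 7, 8, 13]
5<8: swap(1,1), lo=2 mid=2 ⇒ [-1, 5, 1, 2, 4, 14, 7, 8, 13]
1<8: swap(2,2), lo=3 mid=3 ⇒ [-1, 5, 1, 2, 4, 14, 7, 8, 13]
2<8: swap(3,3), lo=4 mid=4 ⇒ [-1, 5, 1, 2, 4, 14, 7, 8, 13]
4<8: swap(4,4), lo=5 mid=5 ⇒ [-1, 5, 1, 2, 4, 14, 7, 8, 13]
14>8: swap(5,8), hi=7 ⇒ [-1, 5, 1, 2, 4, 13, 7, 8, 14]
13>8: swap(5,7), hi=6 ⇒ [-1, 5, 1, 2, 4, 8, 7, 13, 14]
8=8: mid=6
7<8: swap(5,6), lo=6 mid=7 ⇒ [-1, 5, 1, 2, 4, 7, 8, 13, 14]
done. lo=6 hi=6; a=[-1, 5, 1, 2, 4, 7, 8, 13, 14]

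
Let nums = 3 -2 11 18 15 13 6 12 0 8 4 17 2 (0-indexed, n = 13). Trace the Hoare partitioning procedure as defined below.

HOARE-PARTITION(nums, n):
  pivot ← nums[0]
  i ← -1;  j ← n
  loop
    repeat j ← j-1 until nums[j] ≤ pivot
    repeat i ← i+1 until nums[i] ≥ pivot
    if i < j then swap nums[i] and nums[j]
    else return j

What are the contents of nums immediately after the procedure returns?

2 -2 0 18 15 13 6 12 11 8 4 17 3

pivot=3
j stops at 12 (2), i stops at 0 (3); swap ⇒ 2 -2 11 18 15 13 6 12 0 8 4 17 3
j stops at 8 (0), i stops at 2 (11); swap ⇒ 2 -2 0 18 15 13 6 12 11 8 4 17 3
j stops at 2, i stops at 3; i≥j ⇒ return 2. nums=2 -2 0 18 15 13 6 12 11 8 4 17 3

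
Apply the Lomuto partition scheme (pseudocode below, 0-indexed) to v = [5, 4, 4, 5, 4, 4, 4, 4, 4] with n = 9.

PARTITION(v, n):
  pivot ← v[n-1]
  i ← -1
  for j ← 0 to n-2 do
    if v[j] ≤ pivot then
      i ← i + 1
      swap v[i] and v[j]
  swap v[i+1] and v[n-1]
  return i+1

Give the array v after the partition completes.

[4, 4, 4, 4, 4, 4, 4, 5, 5]

pivot=4, i=-1
j=0: 5>4, skip
j=1: 4≤4, i=0, swap(0,1) ⇒ [4, 5, 4, 5, 4, 4, 4, 4, 4]
j=2: 4≤4, i=1, swap(1,2) ⇒ [4, 4, 5, 5, 4, 4, 4, 4, 4]
j=3: 5>4, skip
j=4: 4≤4, i=2, swap(2,4) ⇒ [4, 4, 4, 5, 5, 4, 4, 4, 4]
j=5: 4≤4, i=3, swap(3,5) ⇒ [4, 4, 4, 4, 5, 5, 4, 4, 4]
j=6: 4≤4, i=4, swap(4,6) ⇒ [4, 4, 4, 4, 4, 5, 5, 4, 4]
j=7: 4≤4, i=5, swap(5,7) ⇒ [4, 4, 4, 4, 4, 4, 5, 5, 4]
swap(6,8) ⇒ [4, 4, 4, 4, 4, 4, 4, 5, 5]; return 6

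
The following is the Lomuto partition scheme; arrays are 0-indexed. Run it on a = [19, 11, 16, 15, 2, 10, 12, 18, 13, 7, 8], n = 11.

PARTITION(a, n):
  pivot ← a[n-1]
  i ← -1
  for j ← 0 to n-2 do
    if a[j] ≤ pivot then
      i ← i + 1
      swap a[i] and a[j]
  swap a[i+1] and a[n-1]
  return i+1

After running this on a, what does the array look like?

[2, 7, 8, 15, 19, 10, 12, 18, 13, 11, 16]

pivot = a[10] = 8; i = -1
j=0: a[0]=19 > 8 → no swap
j=1: a[1]=11 > 8 → no swap
j=2: a[2]=16 > 8 → no swap
j=3: a[3]=15 > 8 → no swap
j=4: a[4]=2 ≤ 8 → i=0, swap a[0],a[4] → [2, 11, 16, 15, 19, 10, 12, 18, 13, 7, 8]
j=5: a[5]=10 > 8 → no swap
j=6: a[6]=12 > 8 → no swap
j=7: a[7]=18 > 8 → no swap
j=8: a[8]=13 > 8 → no swap
j=9: a[9]=7 ≤ 8 → i=1, swap a[1],a[9] → [2, 7, 16, 15, 19, 10, 12, 18, 13, 11, 8]
final swap a[2],a[10] → [2, 7, 8, 15, 19, 10, 12, 18, 13, 11, 16]; return 2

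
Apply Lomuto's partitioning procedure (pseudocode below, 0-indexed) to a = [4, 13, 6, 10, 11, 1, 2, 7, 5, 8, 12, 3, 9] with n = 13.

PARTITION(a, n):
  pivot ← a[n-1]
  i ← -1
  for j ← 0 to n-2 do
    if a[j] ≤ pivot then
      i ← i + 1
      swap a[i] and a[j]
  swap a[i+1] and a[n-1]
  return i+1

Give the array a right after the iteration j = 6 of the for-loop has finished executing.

pivot = a[12] = 9; i = -1
j=0: a[0]=4 ≤ 9 → i=0, swap a[0],a[0] (no change) → [4, 13, 6, 10, 11, 1, 2, 7, 5, 8, 12, 3, 9]
j=1: a[1]=13 > 9 → no swap
j=2: a[2]=6 ≤ 9 → i=1, swap a[1],a[2] → [4, 6, 13, 10, 11, 1, 2, 7, 5, 8, 12, 3, 9]
j=3: a[3]=10 > 9 → no swap
j=4: a[4]=11 > 9 → no swap
j=5: a[5]=1 ≤ 9 → i=2, swap a[2],a[5] → [4, 6, 1, 10, 11, 13, 2, 7, 5, 8, 12, 3, 9]
j=6: a[6]=2 ≤ 9 → i=3, swap a[3],a[6] → [4, 6, 1, 2, 11, 13, 10, 7, 5, 8, 12, 3, 9]
(after j=6) a = [4, 6, 1, 2, 11, 13, 10, 7, 5, 8, 12, 3, 9]

[4, 6, 1, 2, 11, 13, 10, 7, 5, 8, 12, 3, 9]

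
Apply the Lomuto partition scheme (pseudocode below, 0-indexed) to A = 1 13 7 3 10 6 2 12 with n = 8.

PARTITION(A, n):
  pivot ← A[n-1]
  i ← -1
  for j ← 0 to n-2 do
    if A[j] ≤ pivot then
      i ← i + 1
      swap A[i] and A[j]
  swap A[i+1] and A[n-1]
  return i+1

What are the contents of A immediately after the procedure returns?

pivot=12, i=-1
j=0: 1≤12, i=0, swap(0,0) ⇒ 1 13 7 3 10 6 2 12
j=1: 13>12, skip
j=2: 7≤12, i=1, swap(1,2) ⇒ 1 7 13 3 10 6 2 12
j=3: 3≤12, i=2, swap(2,3) ⇒ 1 7 3 13 10 6 2 12
j=4: 10≤12, i=3, swap(3,4) ⇒ 1 7 3 10 13 6 2 12
j=5: 6≤12, i=4, swap(4,5) ⇒ 1 7 3 10 6 13 2 12
j=6: 2≤12, i=5, swap(5,6) ⇒ 1 7 3 10 6 2 13 12
swap(6,7) ⇒ 1 7 3 10 6 2 12 13; return 6

1 7 3 10 6 2 12 13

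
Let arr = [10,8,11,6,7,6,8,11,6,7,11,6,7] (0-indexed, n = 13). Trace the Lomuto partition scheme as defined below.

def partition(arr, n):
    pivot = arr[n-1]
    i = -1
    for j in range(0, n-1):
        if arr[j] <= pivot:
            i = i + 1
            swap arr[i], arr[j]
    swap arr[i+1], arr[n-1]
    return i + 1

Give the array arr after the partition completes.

pivot=7, i=-1
j=0: 10>7, skip
j=1: 8>7, skip
j=2: 11>7, skip
j=3: 6≤7, i=0, swap(0,3) ⇒ [6,8,11,10,7,6,8,11,6,7,11,6,7]
j=4: 7≤7, i=1, swap(1,4) ⇒ [6,7,11,10,8,6,8,11,6,7,11,6,7]
j=5: 6≤7, i=2, swap(2,5) ⇒ [6,7,6,10,8,11,8,11,6,7,11,6,7]
j=6: 8>7, skip
j=7: 11>7, skip
j=8: 6≤7, i=3, swap(3,8) ⇒ [6,7,6,6,8,11,8,11,10,7,11,6,7]
j=9: 7≤7, i=4, swap(4,9) ⇒ [6,7,6,6,7,11,8,11,10,8,11,6,7]
j=10: 11>7, skip
j=11: 6≤7, i=5, swap(5,11) ⇒ [6,7,6,6,7,6,8,11,10,8,11,11,7]
swap(6,12) ⇒ [6,7,6,6,7,6,7,11,10,8,11,11,8]; return 6

[6,7,6,6,7,6,7,11,10,8,11,11,8]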